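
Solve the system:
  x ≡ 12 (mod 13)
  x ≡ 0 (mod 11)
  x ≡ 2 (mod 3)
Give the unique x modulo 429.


Moduli 13, 11, 3 are pairwise coprime; by CRT there is a unique solution modulo M = 13 · 11 · 3 = 429.
Solve pairwise, accumulating the modulus:
  Start with x ≡ 12 (mod 13).
  Combine with x ≡ 0 (mod 11): since gcd(13, 11) = 1, we get a unique residue mod 143.
    Write x = 12 + 13·t and substitute into x ≡ 0 (mod 11): 13·t ≡ 0 − 12 = -12 (mod 11).
    Reduce coefficients mod 11: 2·t ≡ 10 (mod 11).
    The inverse of 2 mod 11 is 6 (since 2·6 = 12 = 1·11 + 1), so t ≡ 6·10 = 60 ≡ 5 (mod 11).
    Then x = 12 + 13·5 = 77, valid modulo lcm(13, 11) = 143: x ≡ 77 (mod 143).
  Combine with x ≡ 2 (mod 3): since gcd(143, 3) = 1, we get a unique residue mod 429.
    Write x = 77 + 143·t and substitute into x ≡ 2 (mod 3): 143·t ≡ 2 − 77 = -75 (mod 3).
    Reduce coefficients mod 3: 2·t ≡ 0 (mod 3).
    The inverse of 2 mod 3 is 2 (since 2·2 = 4 = 1·3 + 1), so t ≡ 2·0 = 0 ≡ 0 (mod 3).
    Then x = 77 + 143·0 = 77, valid modulo lcm(143, 3) = 429: x ≡ 77 (mod 429).
Verify: 77 mod 13 = 12 ✓, 77 mod 11 = 0 ✓, 77 mod 3 = 2 ✓.

x ≡ 77 (mod 429).


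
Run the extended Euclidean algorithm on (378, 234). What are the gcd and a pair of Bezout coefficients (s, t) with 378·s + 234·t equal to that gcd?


Euclidean algorithm on (378, 234) — divide until remainder is 0:
  378 = 1 · 234 + 144
  234 = 1 · 144 + 90
  144 = 1 · 90 + 54
  90 = 1 · 54 + 36
  54 = 1 · 36 + 18
  36 = 2 · 18 + 0
gcd(378, 234) = 18.
Track Bezout coefficients alongside the remainders: start with r₀ = 378 = a·1 + b·0 (s = 1, t = 0) and r₁ = 234 = a·0 + b·1 (s = 0, t = 1); each new remainder r_{k+1} = r_{k-1} − q_k·r_k inherits s_{k+1} = s_{k-1} − q_k·s_k, t_{k+1} = t_{k-1} − q_k·t_k, so r_k = a·s_k + b·t_k at every step:
  q = 1: r = 144, s = 1 − 1·0 = 1, t = 0 − 1·1 = -1  (check: 378·1 + 234·(-1) = 144)
  q = 1: r = 90, s = 0 − 1·1 = -1, t = 1 − 1·(-1) = 2  (check: 378·(-1) + 234·2 = 90)
  q = 1: r = 54, s = 1 − 1·(-1) = 2, t = -1 − 1·2 = -3  (check: 378·2 + 234·(-3) = 54)
  q = 1: r = 36, s = -1 − 1·2 = -3, t = 2 − 1·(-3) = 5  (check: 378·(-3) + 234·5 = 36)
  q = 1: r = 18, s = 2 − 1·(-3) = 5, t = -3 − 1·5 = -8  (check: 378·5 + 234·(-8) = 18)
The row with r = 18 (the gcd) gives the Bezout coefficients s = 5, t = -8.
Result: 378 · (5) + 234 · (-8) = 18.

gcd(378, 234) = 18; s = 5, t = -8 (check: 378·5 + 234·(-8) = 18).


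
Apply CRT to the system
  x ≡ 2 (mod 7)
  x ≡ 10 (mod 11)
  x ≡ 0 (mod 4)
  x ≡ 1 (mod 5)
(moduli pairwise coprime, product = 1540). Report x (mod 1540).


Product of moduli M = 7 · 11 · 4 · 5 = 1540.
Merge one congruence at a time:
  Start: x ≡ 2 (mod 7).
  Combine with x ≡ 10 (mod 11); new modulus lcm = 77.
    Write x = 2 + 7·t and substitute into x ≡ 10 (mod 11): 7·t ≡ 10 − 2 = 8 (mod 11).
    The inverse of 7 mod 11 is 8 (since 7·8 = 56 = 5·11 + 1), so t ≡ 8·8 = 64 ≡ 9 (mod 11).
    Then x = 2 + 7·9 = 65, valid modulo lcm(7, 11) = 77: x ≡ 65 (mod 77).
  Combine with x ≡ 0 (mod 4); new modulus lcm = 308.
    Write x = 65 + 77·t and substitute into x ≡ 0 (mod 4): 77·t ≡ 0 − 65 = -65 (mod 4).
    Reduce coefficients mod 4: 1·t ≡ 3 (mod 4).
    So t ≡ 3 (mod 4).
    Then x = 65 + 77·3 = 296, valid modulo lcm(77, 4) = 308: x ≡ 296 (mod 308).
  Combine with x ≡ 1 (mod 5); new modulus lcm = 1540.
    Write x = 296 + 308·t and substitute into x ≡ 1 (mod 5): 308·t ≡ 1 − 296 = -295 (mod 5).
    Reduce coefficients mod 5: 3·t ≡ 0 (mod 5).
    The inverse of 3 mod 5 is 2 (since 3·2 = 6 = 1·5 + 1), so t ≡ 2·0 = 0 ≡ 0 (mod 5).
    Then x = 296 + 308·0 = 296, valid modulo lcm(308, 5) = 1540: x ≡ 296 (mod 1540).
Verify against each original: 296 mod 7 = 2, 296 mod 11 = 10, 296 mod 4 = 0, 296 mod 5 = 1.

x ≡ 296 (mod 1540).


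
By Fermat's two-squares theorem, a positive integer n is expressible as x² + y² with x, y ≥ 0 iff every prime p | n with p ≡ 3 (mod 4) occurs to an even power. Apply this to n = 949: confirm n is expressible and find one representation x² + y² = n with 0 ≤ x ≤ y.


Step 1: Factor n = 949 = 13 · 73.
Step 2: Check the mod-4 condition on each prime factor: 13 ≡ 1 (mod 4), exponent 1; 73 ≡ 1 (mod 4), exponent 1.
All primes ≡ 3 (mod 4) appear to even exponent (or don't appear), so by the two-squares theorem n IS expressible as a sum of two squares.
Step 3: Build a representation. Here n = 13 · 73 is a product of primes ≡ 1 (mod 4). Each prime p ≡ 1 (mod 4) is itself a sum of two squares; find a² by testing p − a² for a perfect square:
  13: 13 − 1² = 12, 13 − 2² = 9 = 3² ⇒ 13 = 2² + 3².
  73: 73 − 1² = 72, 73 − 2² = 69, 73 − 3² = 64 = 8² ⇒ 73 = 3² + 8².
  Combine using the Brahmagupta–Fibonacci identity (a² + b²)(c² + d²) = (ac − bd)² + (ad + bc)² = (ac + bd)² + (ad − bc)²:
  13 · 73 = 949: from (2² + 3²)(3² + 8²), take (2·3 − 3·8, 2·8 + 3·3) = (6 − 24, 16 + 9) = (-18, 25); dropping signs (only squares matter) gives (18, 25); check 18² + 25² = 324 + 625 = 949 ✓.
Step 4: Order so x ≤ y and verify: 18² + 25² = 324 + 625 = 949 = n. ✓

n = 949 = 18² + 25² (one valid representation with x ≤ y).


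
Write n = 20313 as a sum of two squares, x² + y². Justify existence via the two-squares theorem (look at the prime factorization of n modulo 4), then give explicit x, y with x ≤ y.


Step 1: Factor n = 20313 = 3^2 · 37 · 61.
Step 2: Check the mod-4 condition on each prime factor: 3 ≡ 3 (mod 4), exponent 2 (must be even); 37 ≡ 1 (mod 4), exponent 1; 61 ≡ 1 (mod 4), exponent 1.
All primes ≡ 3 (mod 4) appear to even exponent (or don't appear), so by the two-squares theorem n IS expressible as a sum of two squares.
Step 3: Build a representation. Group n = k² · m with k = 3 and m = 37 · 61 = 2257 (a product of primes ≡ 1 (mod 4)); a representation of m scales to one of n via (k·x)² + (k·y)² = k²(x² + y²). Each prime p ≡ 1 (mod 4) is itself a sum of two squares; find a² by testing p − a² for a perfect square:
  37: 37 − 1² = 36 = 6² ⇒ 37 = 1² + 6².
  61: 61 − 1² = 60, 61 − 2² = 57, 61 − 3² = 52, 61 − 4² = 45, 61 − 5² = 36 = 6² ⇒ 61 = 5² + 6².
  Combine using the Brahmagupta–Fibonacci identity (a² + b²)(c² + d²) = (ac − bd)² + (ad + bc)² = (ac + bd)² + (ad − bc)²:
  37 · 61 = 2257: from (1² + 6²)(5² + 6²), take (1·5 − 6·6, 1·6 + 6·5) = (5 − 36, 6 + 30) = (-31, 36); dropping signs (only squares matter) gives (31, 36); check 31² + 36² = 961 + 1296 = 2257 ✓.
  Scale by k = 3: (3·31, 3·36) = (93, 108).
Step 4: Order so x ≤ y and verify: 93² + 108² = 8649 + 11664 = 20313 = n. ✓

n = 20313 = 93² + 108² (one valid representation with x ≤ y).


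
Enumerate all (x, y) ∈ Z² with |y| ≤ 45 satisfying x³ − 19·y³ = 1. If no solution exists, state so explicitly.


The equation is x³ - 19y³ = 1. For fixed y, x³ = 19·y³ + 1, so a solution requires the RHS to be a perfect cube.
Strategy: iterate y from -45 to 45, compute RHS = 19·y³ + 1, and check whether it is a (positive or negative) perfect cube.
Check small values of y:
  y = 0: RHS = 1 = (1)³ ⇒ x = 1 works.
  y = 1: RHS = 20 is not a perfect cube.
  y = -1: RHS = -18 is not a perfect cube.
  y = 2: RHS = 153 is not a perfect cube.
  y = -2: RHS = -151 is not a perfect cube.
  y = 3: RHS = 514 is not a perfect cube.
  y = -3: RHS = -512 = (-8)³ ⇒ x = -8 works.
Continuing the search up to |y| = 45 finds no further solutions beyond those listed.
Collected solutions: (1, 0), (-8, -3).

Solutions (with |y| ≤ 45): (1, 0), (-8, -3).


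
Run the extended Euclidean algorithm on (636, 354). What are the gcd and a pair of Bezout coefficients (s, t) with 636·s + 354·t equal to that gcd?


Euclidean algorithm on (636, 354) — divide until remainder is 0:
  636 = 1 · 354 + 282
  354 = 1 · 282 + 72
  282 = 3 · 72 + 66
  72 = 1 · 66 + 6
  66 = 11 · 6 + 0
gcd(636, 354) = 6.
Track Bezout coefficients alongside the remainders: start with r₀ = 636 = a·1 + b·0 (s = 1, t = 0) and r₁ = 354 = a·0 + b·1 (s = 0, t = 1); each new remainder r_{k+1} = r_{k-1} − q_k·r_k inherits s_{k+1} = s_{k-1} − q_k·s_k, t_{k+1} = t_{k-1} − q_k·t_k, so r_k = a·s_k + b·t_k at every step:
  q = 1: r = 282, s = 1 − 1·0 = 1, t = 0 − 1·1 = -1  (check: 636·1 + 354·(-1) = 282)
  q = 1: r = 72, s = 0 − 1·1 = -1, t = 1 − 1·(-1) = 2  (check: 636·(-1) + 354·2 = 72)
  q = 3: r = 66, s = 1 − 3·(-1) = 4, t = -1 − 3·2 = -7  (check: 636·4 + 354·(-7) = 66)
  q = 1: r = 6, s = -1 − 1·4 = -5, t = 2 − 1·(-7) = 9  (check: 636·(-5) + 354·9 = 6)
The row with r = 6 (the gcd) gives the Bezout coefficients s = -5, t = 9.
Result: 636 · (-5) + 354 · (9) = 6.

gcd(636, 354) = 6; s = -5, t = 9 (check: 636·(-5) + 354·9 = 6).


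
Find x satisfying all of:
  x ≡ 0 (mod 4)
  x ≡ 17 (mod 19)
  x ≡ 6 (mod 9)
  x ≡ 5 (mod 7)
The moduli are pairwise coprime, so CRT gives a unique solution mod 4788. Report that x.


Product of moduli M = 4 · 19 · 9 · 7 = 4788.
Merge one congruence at a time:
  Start: x ≡ 0 (mod 4).
  Combine with x ≡ 17 (mod 19); new modulus lcm = 76.
    Write x = 0 + 4·t and substitute into x ≡ 17 (mod 19): 4·t ≡ 17 − 0 = 17 (mod 19).
    The inverse of 4 mod 19 is 5 (since 4·5 = 20 = 1·19 + 1), so t ≡ 5·17 = 85 ≡ 9 (mod 19).
    Then x = 0 + 4·9 = 36, valid modulo lcm(4, 19) = 76: x ≡ 36 (mod 76).
  Combine with x ≡ 6 (mod 9); new modulus lcm = 684.
    Write x = 36 + 76·t and substitute into x ≡ 6 (mod 9): 76·t ≡ 6 − 36 = -30 (mod 9).
    Reduce coefficients mod 9: 4·t ≡ 6 (mod 9).
    The inverse of 4 mod 9 is 7 (since 4·7 = 28 = 3·9 + 1), so t ≡ 7·6 = 42 ≡ 6 (mod 9).
    Then x = 36 + 76·6 = 492, valid modulo lcm(76, 9) = 684: x ≡ 492 (mod 684).
  Combine with x ≡ 5 (mod 7); new modulus lcm = 4788.
    Write x = 492 + 684·t and substitute into x ≡ 5 (mod 7): 684·t ≡ 5 − 492 = -487 (mod 7).
    Reduce coefficients mod 7: 5·t ≡ 3 (mod 7).
    The inverse of 5 mod 7 is 3 (since 5·3 = 15 = 2·7 + 1), so t ≡ 3·3 = 9 ≡ 2 (mod 7).
    Then x = 492 + 684·2 = 1860, valid modulo lcm(684, 7) = 4788: x ≡ 1860 (mod 4788).
Verify against each original: 1860 mod 4 = 0, 1860 mod 19 = 17, 1860 mod 9 = 6, 1860 mod 7 = 5.

x ≡ 1860 (mod 4788).


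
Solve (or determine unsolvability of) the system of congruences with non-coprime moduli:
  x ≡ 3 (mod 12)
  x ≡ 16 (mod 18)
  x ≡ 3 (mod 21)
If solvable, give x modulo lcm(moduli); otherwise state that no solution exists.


Moduli 12, 18, 21 are not pairwise coprime, so CRT works modulo lcm(m_i) when all pairwise compatibility conditions hold.
Pairwise compatibility: gcd(m_i, m_j) must divide a_i - a_j for every pair.
Merge one congruence at a time:
  Start: x ≡ 3 (mod 12).
  Combine with x ≡ 16 (mod 18): gcd(12, 18) = 6, and 16 - 3 = 13 is NOT divisible by 6.
    ⇒ system is inconsistent (no integer solution).

No solution (the system is inconsistent).


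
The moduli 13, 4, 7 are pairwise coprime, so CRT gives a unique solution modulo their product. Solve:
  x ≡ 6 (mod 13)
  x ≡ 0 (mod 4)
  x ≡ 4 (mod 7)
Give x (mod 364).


Moduli 13, 4, 7 are pairwise coprime; by CRT there is a unique solution modulo M = 13 · 4 · 7 = 364.
Solve pairwise, accumulating the modulus:
  Start with x ≡ 6 (mod 13).
  Combine with x ≡ 0 (mod 4): since gcd(13, 4) = 1, we get a unique residue mod 52.
    Write x = 6 + 13·t and substitute into x ≡ 0 (mod 4): 13·t ≡ 0 − 6 = -6 (mod 4).
    Reduce coefficients mod 4: 1·t ≡ 2 (mod 4).
    So t ≡ 2 (mod 4).
    Then x = 6 + 13·2 = 32, valid modulo lcm(13, 4) = 52: x ≡ 32 (mod 52).
  Combine with x ≡ 4 (mod 7): since gcd(52, 7) = 1, we get a unique residue mod 364.
    Write x = 32 + 52·t and substitute into x ≡ 4 (mod 7): 52·t ≡ 4 − 32 = -28 (mod 7).
    Reduce coefficients mod 7: 3·t ≡ 0 (mod 7).
    The inverse of 3 mod 7 is 5 (since 3·5 = 15 = 2·7 + 1), so t ≡ 5·0 = 0 ≡ 0 (mod 7).
    Then x = 32 + 52·0 = 32, valid modulo lcm(52, 7) = 364: x ≡ 32 (mod 364).
Verify: 32 mod 13 = 6 ✓, 32 mod 4 = 0 ✓, 32 mod 7 = 4 ✓.

x ≡ 32 (mod 364).


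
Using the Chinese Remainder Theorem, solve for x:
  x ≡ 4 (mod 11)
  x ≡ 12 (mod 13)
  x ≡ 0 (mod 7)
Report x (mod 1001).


Moduli 11, 13, 7 are pairwise coprime; by CRT there is a unique solution modulo M = 11 · 13 · 7 = 1001.
Solve pairwise, accumulating the modulus:
  Start with x ≡ 4 (mod 11).
  Combine with x ≡ 12 (mod 13): since gcd(11, 13) = 1, we get a unique residue mod 143.
    Write x = 4 + 11·t and substitute into x ≡ 12 (mod 13): 11·t ≡ 12 − 4 = 8 (mod 13).
    The inverse of 11 mod 13 is 6 (since 11·6 = 66 = 5·13 + 1), so t ≡ 6·8 = 48 ≡ 9 (mod 13).
    Then x = 4 + 11·9 = 103, valid modulo lcm(11, 13) = 143: x ≡ 103 (mod 143).
  Combine with x ≡ 0 (mod 7): since gcd(143, 7) = 1, we get a unique residue mod 1001.
    Write x = 103 + 143·t and substitute into x ≡ 0 (mod 7): 143·t ≡ 0 − 103 = -103 (mod 7).
    Reduce coefficients mod 7: 3·t ≡ 2 (mod 7).
    The inverse of 3 mod 7 is 5 (since 3·5 = 15 = 2·7 + 1), so t ≡ 5·2 = 10 ≡ 3 (mod 7).
    Then x = 103 + 143·3 = 532, valid modulo lcm(143, 7) = 1001: x ≡ 532 (mod 1001).
Verify: 532 mod 11 = 4 ✓, 532 mod 13 = 12 ✓, 532 mod 7 = 0 ✓.

x ≡ 532 (mod 1001).


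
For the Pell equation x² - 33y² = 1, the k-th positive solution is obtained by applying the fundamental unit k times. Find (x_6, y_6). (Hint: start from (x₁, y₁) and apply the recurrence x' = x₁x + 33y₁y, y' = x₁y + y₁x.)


Step 1: Find the fundamental solution (x₁, y₁) of x² - 33y² = 1.
  Expand √33 as a continued fraction. a₀ = ⌊√33⌋ = 5; iterate m_{k+1} = d_k·a_k − m_k, d_{k+1} = (33 − m_{k+1}²)/d_k, a_{k+1} = ⌊(a₀ + m_{k+1})/d_{k+1}⌋ (starting m₀ = 0, d₀ = 1), with convergents p_k = a_k·p_{k-1} + p_{k-2}, q_k = a_k·q_{k-1} + q_{k-2} (p₋₁ = 1, q₋₁ = 0):
  k = 0: a₀ = 5; p₀/q₀ = 5/1; p₀² − 33·q₀² = 25 − 33 = -8.
  k = 1: m = 5, d = 8, a = ⌊(5 + 5)/8⌋ = 1; p/q = (1·5 + 1)/(1·1 + 0) = 6/1; p² − 33·q² = 36 − 33 = 3.
  k = 2: m = 3, d = 3, a = ⌊(5 + 3)/3⌋ = 2; p/q = (2·6 + 5)/(2·1 + 1) = 17/3; p² − 33·q² = 289 − 297 = -8.
  k = 3: m = 3, d = 8, a = ⌊(5 + 3)/8⌋ = 1; p/q = (1·17 + 6)/(1·3 + 1) = 23/4; p² − 33·q² = 529 − 528 = 1.
  The first convergent with p² − 33·q² = 1 gives the fundamental solution (x₁, y₁) = (23, 4).
Step 2: Apply the recurrence (x_{n+1}, y_{n+1}) = (x₁x_n + 33y₁y_n, x₁y_n + y₁x_n) repeatedly.
  From (x_1, y_1) = (23, 4): x_2 = 23·23 + 33·4·4 = 1057; y_2 = 23·4 + 4·23 = 184.
  From (x_2, y_2) = (1057, 184): x_3 = 23·1057 + 33·4·184 = 48599; y_3 = 23·184 + 4·1057 = 8460.
  From (x_3, y_3) = (48599, 8460): x_4 = 23·48599 + 33·4·8460 = 2234497; y_4 = 23·8460 + 4·48599 = 388976.
  From (x_4, y_4) = (2234497, 388976): x_5 = 23·2234497 + 33·4·388976 = 102738263; y_5 = 23·388976 + 4·2234497 = 17884436.
  From (x_5, y_5) = (102738263, 17884436): x_6 = 23·102738263 + 33·4·17884436 = 4723725601; y_6 = 23·17884436 + 4·102738263 = 822295080.
Step 3: Verify x_6² - 33·y_6² = 22313583553542811201 - 22313583553542811200 = 1 (should be 1). ✓

(x_1, y_1) = (23, 4); (x_6, y_6) = (4723725601, 822295080).


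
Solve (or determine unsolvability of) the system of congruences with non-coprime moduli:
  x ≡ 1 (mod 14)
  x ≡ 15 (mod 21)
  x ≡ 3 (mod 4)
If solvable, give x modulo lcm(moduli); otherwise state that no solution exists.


Moduli 14, 21, 4 are not pairwise coprime, so CRT works modulo lcm(m_i) when all pairwise compatibility conditions hold.
Pairwise compatibility: gcd(m_i, m_j) must divide a_i - a_j for every pair.
Merge one congruence at a time:
  Start: x ≡ 1 (mod 14).
  Combine with x ≡ 15 (mod 21): gcd(14, 21) = 7; 15 - 1 = 14, which IS divisible by 7, so compatible.
    Write x = 1 + 14·t and substitute into x ≡ 15 (mod 21): 14·t ≡ 15 − 1 = 14 (mod 21).
    Divide the congruence (and modulus) by g = 7: 2·t ≡ 2 (mod 3).
    The inverse of 2 mod 3 is 2 (since 2·2 = 4 = 1·3 + 1), so t ≡ 2·2 = 4 ≡ 1 (mod 3).
    Then x = 1 + 14·1 = 15, valid modulo lcm(14, 21) = 42: x ≡ 15 (mod 42).
  Combine with x ≡ 3 (mod 4): gcd(42, 4) = 2; 3 - 15 = -12, which IS divisible by 2, so compatible.
    Write x = 15 + 42·t and substitute into x ≡ 3 (mod 4): 42·t ≡ 3 − 15 = -12 (mod 4).
    Divide the congruence (and modulus) by g = 2: 21·t ≡ -6 (mod 2).
    Reduce coefficients mod 2: 1·t ≡ 0 (mod 2).
    So t ≡ 0 (mod 2).
    Then x = 15 + 42·0 = 15, valid modulo lcm(42, 4) = 84: x ≡ 15 (mod 84).
Verify: 15 mod 14 = 1, 15 mod 21 = 15, 15 mod 4 = 3.

x ≡ 15 (mod 84).


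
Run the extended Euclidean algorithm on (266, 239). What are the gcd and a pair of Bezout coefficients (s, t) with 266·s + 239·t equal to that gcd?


Euclidean algorithm on (266, 239) — divide until remainder is 0:
  266 = 1 · 239 + 27
  239 = 8 · 27 + 23
  27 = 1 · 23 + 4
  23 = 5 · 4 + 3
  4 = 1 · 3 + 1
  3 = 3 · 1 + 0
gcd(266, 239) = 1.
Track Bezout coefficients alongside the remainders: start with r₀ = 266 = a·1 + b·0 (s = 1, t = 0) and r₁ = 239 = a·0 + b·1 (s = 0, t = 1); each new remainder r_{k+1} = r_{k-1} − q_k·r_k inherits s_{k+1} = s_{k-1} − q_k·s_k, t_{k+1} = t_{k-1} − q_k·t_k, so r_k = a·s_k + b·t_k at every step:
  q = 1: r = 27, s = 1 − 1·0 = 1, t = 0 − 1·1 = -1  (check: 266·1 + 239·(-1) = 27)
  q = 8: r = 23, s = 0 − 8·1 = -8, t = 1 − 8·(-1) = 9  (check: 266·(-8) + 239·9 = 23)
  q = 1: r = 4, s = 1 − 1·(-8) = 9, t = -1 − 1·9 = -10  (check: 266·9 + 239·(-10) = 4)
  q = 5: r = 3, s = -8 − 5·9 = -53, t = 9 − 5·(-10) = 59  (check: 266·(-53) + 239·59 = 3)
  q = 1: r = 1, s = 9 − 1·(-53) = 62, t = -10 − 1·59 = -69  (check: 266·62 + 239·(-69) = 1)
The row with r = 1 (the gcd) gives the Bezout coefficients s = 62, t = -69.
Result: 266 · (62) + 239 · (-69) = 1.

gcd(266, 239) = 1; s = 62, t = -69 (check: 266·62 + 239·(-69) = 1).


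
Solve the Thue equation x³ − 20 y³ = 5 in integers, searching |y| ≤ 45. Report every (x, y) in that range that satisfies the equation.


The equation is x³ - 20y³ = 5. For fixed y, x³ = 20·y³ + 5, so a solution requires the RHS to be a perfect cube.
Strategy: iterate y from -45 to 45, compute RHS = 20·y³ + 5, and check whether it is a (positive or negative) perfect cube.
Check small values of y:
  y = 0: RHS = 5 is not a perfect cube.
  y = 1: RHS = 25 is not a perfect cube.
  y = -1: RHS = -15 is not a perfect cube.
  y = 2: RHS = 165 is not a perfect cube.
  y = -2: RHS = -155 is not a perfect cube.
  y = 3: RHS = 545 is not a perfect cube.
  y = -3: RHS = -535 is not a perfect cube.
Continuing the search up to |y| = 45 finds no solutions either.
No (x, y) in the scanned range satisfies the equation.

No integer solutions with |y| ≤ 45.


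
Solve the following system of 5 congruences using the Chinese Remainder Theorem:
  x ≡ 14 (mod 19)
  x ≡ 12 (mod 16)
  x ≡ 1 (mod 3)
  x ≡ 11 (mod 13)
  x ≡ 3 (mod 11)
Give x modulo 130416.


Product of moduli M = 19 · 16 · 3 · 13 · 11 = 130416.
Merge one congruence at a time:
  Start: x ≡ 14 (mod 19).
  Combine with x ≡ 12 (mod 16); new modulus lcm = 304.
    Write x = 14 + 19·t and substitute into x ≡ 12 (mod 16): 19·t ≡ 12 − 14 = -2 (mod 16).
    Reduce coefficients mod 16: 3·t ≡ 14 (mod 16).
    The inverse of 3 mod 16 is 11 (since 3·11 = 33 = 2·16 + 1), so t ≡ 11·14 = 154 ≡ 10 (mod 16).
    Then x = 14 + 19·10 = 204, valid modulo lcm(19, 16) = 304: x ≡ 204 (mod 304).
  Combine with x ≡ 1 (mod 3); new modulus lcm = 912.
    Write x = 204 + 304·t and substitute into x ≡ 1 (mod 3): 304·t ≡ 1 − 204 = -203 (mod 3).
    Reduce coefficients mod 3: 1·t ≡ 1 (mod 3).
    So t ≡ 1 (mod 3).
    Then x = 204 + 304·1 = 508, valid modulo lcm(304, 3) = 912: x ≡ 508 (mod 912).
  Combine with x ≡ 11 (mod 13); new modulus lcm = 11856.
    Write x = 508 + 912·t and substitute into x ≡ 11 (mod 13): 912·t ≡ 11 − 508 = -497 (mod 13).
    Reduce coefficients mod 13: 2·t ≡ 10 (mod 13).
    The inverse of 2 mod 13 is 7 (since 2·7 = 14 = 1·13 + 1), so t ≡ 7·10 = 70 ≡ 5 (mod 13).
    Then x = 508 + 912·5 = 5068, valid modulo lcm(912, 13) = 11856: x ≡ 5068 (mod 11856).
  Combine with x ≡ 3 (mod 11); new modulus lcm = 130416.
    Write x = 5068 + 11856·t and substitute into x ≡ 3 (mod 11): 11856·t ≡ 3 − 5068 = -5065 (mod 11).
    Reduce coefficients mod 11: 9·t ≡ 6 (mod 11).
    The inverse of 9 mod 11 is 5 (since 9·5 = 45 = 4·11 + 1), so t ≡ 5·6 = 30 ≡ 8 (mod 11).
    Then x = 5068 + 11856·8 = 99916, valid modulo lcm(11856, 11) = 130416: x ≡ 99916 (mod 130416).
Verify against each original: 99916 mod 19 = 14, 99916 mod 16 = 12, 99916 mod 3 = 1, 99916 mod 13 = 11, 99916 mod 11 = 3.

x ≡ 99916 (mod 130416).


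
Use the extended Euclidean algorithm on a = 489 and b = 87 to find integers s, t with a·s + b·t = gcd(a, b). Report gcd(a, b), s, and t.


Euclidean algorithm on (489, 87) — divide until remainder is 0:
  489 = 5 · 87 + 54
  87 = 1 · 54 + 33
  54 = 1 · 33 + 21
  33 = 1 · 21 + 12
  21 = 1 · 12 + 9
  12 = 1 · 9 + 3
  9 = 3 · 3 + 0
gcd(489, 87) = 3.
Track Bezout coefficients alongside the remainders: start with r₀ = 489 = a·1 + b·0 (s = 1, t = 0) and r₁ = 87 = a·0 + b·1 (s = 0, t = 1); each new remainder r_{k+1} = r_{k-1} − q_k·r_k inherits s_{k+1} = s_{k-1} − q_k·s_k, t_{k+1} = t_{k-1} − q_k·t_k, so r_k = a·s_k + b·t_k at every step:
  q = 5: r = 54, s = 1 − 5·0 = 1, t = 0 − 5·1 = -5  (check: 489·1 + 87·(-5) = 54)
  q = 1: r = 33, s = 0 − 1·1 = -1, t = 1 − 1·(-5) = 6  (check: 489·(-1) + 87·6 = 33)
  q = 1: r = 21, s = 1 − 1·(-1) = 2, t = -5 − 1·6 = -11  (check: 489·2 + 87·(-11) = 21)
  q = 1: r = 12, s = -1 − 1·2 = -3, t = 6 − 1·(-11) = 17  (check: 489·(-3) + 87·17 = 12)
  q = 1: r = 9, s = 2 − 1·(-3) = 5, t = -11 − 1·17 = -28  (check: 489·5 + 87·(-28) = 9)
  q = 1: r = 3, s = -3 − 1·5 = -8, t = 17 − 1·(-28) = 45  (check: 489·(-8) + 87·45 = 3)
The row with r = 3 (the gcd) gives the Bezout coefficients s = -8, t = 45.
Result: 489 · (-8) + 87 · (45) = 3.

gcd(489, 87) = 3; s = -8, t = 45 (check: 489·(-8) + 87·45 = 3).


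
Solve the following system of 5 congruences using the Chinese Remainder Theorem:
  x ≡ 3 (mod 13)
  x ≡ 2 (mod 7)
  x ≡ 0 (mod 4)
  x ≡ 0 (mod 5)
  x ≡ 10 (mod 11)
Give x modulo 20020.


Product of moduli M = 13 · 7 · 4 · 5 · 11 = 20020.
Merge one congruence at a time:
  Start: x ≡ 3 (mod 13).
  Combine with x ≡ 2 (mod 7); new modulus lcm = 91.
    Write x = 3 + 13·t and substitute into x ≡ 2 (mod 7): 13·t ≡ 2 − 3 = -1 (mod 7).
    Reduce coefficients mod 7: 6·t ≡ 6 (mod 7).
    The inverse of 6 mod 7 is 6 (since 6·6 = 36 = 5·7 + 1), so t ≡ 6·6 = 36 ≡ 1 (mod 7).
    Then x = 3 + 13·1 = 16, valid modulo lcm(13, 7) = 91: x ≡ 16 (mod 91).
  Combine with x ≡ 0 (mod 4); new modulus lcm = 364.
    Write x = 16 + 91·t and substitute into x ≡ 0 (mod 4): 91·t ≡ 0 − 16 = -16 (mod 4).
    Reduce coefficients mod 4: 3·t ≡ 0 (mod 4).
    The inverse of 3 mod 4 is 3 (since 3·3 = 9 = 2·4 + 1), so t ≡ 3·0 = 0 ≡ 0 (mod 4).
    Then x = 16 + 91·0 = 16, valid modulo lcm(91, 4) = 364: x ≡ 16 (mod 364).
  Combine with x ≡ 0 (mod 5); new modulus lcm = 1820.
    Write x = 16 + 364·t and substitute into x ≡ 0 (mod 5): 364·t ≡ 0 − 16 = -16 (mod 5).
    Reduce coefficients mod 5: 4·t ≡ 4 (mod 5).
    The inverse of 4 mod 5 is 4 (since 4·4 = 16 = 3·5 + 1), so t ≡ 4·4 = 16 ≡ 1 (mod 5).
    Then x = 16 + 364·1 = 380, valid modulo lcm(364, 5) = 1820: x ≡ 380 (mod 1820).
  Combine with x ≡ 10 (mod 11); new modulus lcm = 20020.
    Write x = 380 + 1820·t and substitute into x ≡ 10 (mod 11): 1820·t ≡ 10 − 380 = -370 (mod 11).
    Reduce coefficients mod 11: 5·t ≡ 4 (mod 11).
    The inverse of 5 mod 11 is 9 (since 5·9 = 45 = 4·11 + 1), so t ≡ 9·4 = 36 ≡ 3 (mod 11).
    Then x = 380 + 1820·3 = 5840, valid modulo lcm(1820, 11) = 20020: x ≡ 5840 (mod 20020).
Verify against each original: 5840 mod 13 = 3, 5840 mod 7 = 2, 5840 mod 4 = 0, 5840 mod 5 = 0, 5840 mod 11 = 10.

x ≡ 5840 (mod 20020).


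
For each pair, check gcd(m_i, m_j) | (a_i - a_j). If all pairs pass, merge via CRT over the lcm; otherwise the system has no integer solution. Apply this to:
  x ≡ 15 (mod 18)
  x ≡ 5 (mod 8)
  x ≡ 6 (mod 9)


Moduli 18, 8, 9 are not pairwise coprime, so CRT works modulo lcm(m_i) when all pairwise compatibility conditions hold.
Pairwise compatibility: gcd(m_i, m_j) must divide a_i - a_j for every pair.
Merge one congruence at a time:
  Start: x ≡ 15 (mod 18).
  Combine with x ≡ 5 (mod 8): gcd(18, 8) = 2; 5 - 15 = -10, which IS divisible by 2, so compatible.
    Write x = 15 + 18·t and substitute into x ≡ 5 (mod 8): 18·t ≡ 5 − 15 = -10 (mod 8).
    Divide the congruence (and modulus) by g = 2: 9·t ≡ -5 (mod 4).
    Reduce coefficients mod 4: 1·t ≡ 3 (mod 4).
    So t ≡ 3 (mod 4).
    Then x = 15 + 18·3 = 69, valid modulo lcm(18, 8) = 72: x ≡ 69 (mod 72).
  Combine with x ≡ 6 (mod 9): gcd(72, 9) = 9; 6 - 69 = -63, which IS divisible by 9, so compatible.
    Write x = 69 + 72·t and substitute into x ≡ 6 (mod 9): 72·t ≡ 6 − 69 = -63 (mod 9).
    Divide the congruence (and modulus) by g = 9: 8·t ≡ -7 (mod 1).
    Modulo 1 every t works; take t = 0.
    Then x = 69 + 72·0 = 69, valid modulo lcm(72, 9) = 72: x ≡ 69 (mod 72).
Verify: 69 mod 18 = 15, 69 mod 8 = 5, 69 mod 9 = 6.

x ≡ 69 (mod 72).


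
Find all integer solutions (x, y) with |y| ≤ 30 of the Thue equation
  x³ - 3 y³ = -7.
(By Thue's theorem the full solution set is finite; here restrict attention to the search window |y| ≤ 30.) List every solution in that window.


The equation is x³ - 3y³ = -7. For fixed y, x³ = 3·y³ − 7, so a solution requires the RHS to be a perfect cube.
Strategy: iterate y from -30 to 30, compute RHS = 3·y³ − 7, and check whether it is a (positive or negative) perfect cube.
Check small values of y:
  y = 0: RHS = -7 is not a perfect cube.
  y = 1: RHS = -4 is not a perfect cube.
  y = -1: RHS = -10 is not a perfect cube.
  y = 2: RHS = 17 is not a perfect cube.
  y = -2: RHS = -31 is not a perfect cube.
  y = 3: RHS = 74 is not a perfect cube.
  y = -3: RHS = -88 is not a perfect cube.
Continuing the search up to |y| = 30 finds no solutions either.
No (x, y) in the scanned range satisfies the equation.

No integer solutions with |y| ≤ 30.


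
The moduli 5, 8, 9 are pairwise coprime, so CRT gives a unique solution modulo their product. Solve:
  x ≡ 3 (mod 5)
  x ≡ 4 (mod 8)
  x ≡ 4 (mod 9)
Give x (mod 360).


Moduli 5, 8, 9 are pairwise coprime; by CRT there is a unique solution modulo M = 5 · 8 · 9 = 360.
Solve pairwise, accumulating the modulus:
  Start with x ≡ 3 (mod 5).
  Combine with x ≡ 4 (mod 8): since gcd(5, 8) = 1, we get a unique residue mod 40.
    Write x = 3 + 5·t and substitute into x ≡ 4 (mod 8): 5·t ≡ 4 − 3 = 1 (mod 8).
    The inverse of 5 mod 8 is 5 (since 5·5 = 25 = 3·8 + 1), so t ≡ 5·1 = 5 ≡ 5 (mod 8).
    Then x = 3 + 5·5 = 28, valid modulo lcm(5, 8) = 40: x ≡ 28 (mod 40).
  Combine with x ≡ 4 (mod 9): since gcd(40, 9) = 1, we get a unique residue mod 360.
    Write x = 28 + 40·t and substitute into x ≡ 4 (mod 9): 40·t ≡ 4 − 28 = -24 (mod 9).
    Reduce coefficients mod 9: 4·t ≡ 3 (mod 9).
    The inverse of 4 mod 9 is 7 (since 4·7 = 28 = 3·9 + 1), so t ≡ 7·3 = 21 ≡ 3 (mod 9).
    Then x = 28 + 40·3 = 148, valid modulo lcm(40, 9) = 360: x ≡ 148 (mod 360).
Verify: 148 mod 5 = 3 ✓, 148 mod 8 = 4 ✓, 148 mod 9 = 4 ✓.

x ≡ 148 (mod 360).


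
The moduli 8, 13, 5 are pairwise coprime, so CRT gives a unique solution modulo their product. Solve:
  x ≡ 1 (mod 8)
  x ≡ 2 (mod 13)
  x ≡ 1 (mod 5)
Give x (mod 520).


Moduli 8, 13, 5 are pairwise coprime; by CRT there is a unique solution modulo M = 8 · 13 · 5 = 520.
Solve pairwise, accumulating the modulus:
  Start with x ≡ 1 (mod 8).
  Combine with x ≡ 2 (mod 13): since gcd(8, 13) = 1, we get a unique residue mod 104.
    Write x = 1 + 8·t and substitute into x ≡ 2 (mod 13): 8·t ≡ 2 − 1 = 1 (mod 13).
    The inverse of 8 mod 13 is 5 (since 8·5 = 40 = 3·13 + 1), so t ≡ 5·1 = 5 ≡ 5 (mod 13).
    Then x = 1 + 8·5 = 41, valid modulo lcm(8, 13) = 104: x ≡ 41 (mod 104).
  Combine with x ≡ 1 (mod 5): since gcd(104, 5) = 1, we get a unique residue mod 520.
    Write x = 41 + 104·t and substitute into x ≡ 1 (mod 5): 104·t ≡ 1 − 41 = -40 (mod 5).
    Reduce coefficients mod 5: 4·t ≡ 0 (mod 5).
    The inverse of 4 mod 5 is 4 (since 4·4 = 16 = 3·5 + 1), so t ≡ 4·0 = 0 ≡ 0 (mod 5).
    Then x = 41 + 104·0 = 41, valid modulo lcm(104, 5) = 520: x ≡ 41 (mod 520).
Verify: 41 mod 8 = 1 ✓, 41 mod 13 = 2 ✓, 41 mod 5 = 1 ✓.

x ≡ 41 (mod 520).


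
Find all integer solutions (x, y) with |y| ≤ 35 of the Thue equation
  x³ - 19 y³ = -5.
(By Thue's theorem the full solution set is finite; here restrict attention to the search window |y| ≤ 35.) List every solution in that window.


The equation is x³ - 19y³ = -5. For fixed y, x³ = 19·y³ − 5, so a solution requires the RHS to be a perfect cube.
Strategy: iterate y from -35 to 35, compute RHS = 19·y³ − 5, and check whether it is a (positive or negative) perfect cube.
Check small values of y:
  y = 0: RHS = -5 is not a perfect cube.
  y = 1: RHS = 14 is not a perfect cube.
  y = -1: RHS = -24 is not a perfect cube.
  y = 2: RHS = 147 is not a perfect cube.
  y = -2: RHS = -157 is not a perfect cube.
  y = 3: RHS = 508 is not a perfect cube.
  y = -3: RHS = -518 is not a perfect cube.
Continuing the search up to |y| = 35 finds no solutions either.
No (x, y) in the scanned range satisfies the equation.

No integer solutions with |y| ≤ 35.


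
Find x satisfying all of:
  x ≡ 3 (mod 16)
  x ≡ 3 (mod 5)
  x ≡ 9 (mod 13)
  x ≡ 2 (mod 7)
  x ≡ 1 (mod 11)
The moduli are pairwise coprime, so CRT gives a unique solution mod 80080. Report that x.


Product of moduli M = 16 · 5 · 13 · 7 · 11 = 80080.
Merge one congruence at a time:
  Start: x ≡ 3 (mod 16).
  Combine with x ≡ 3 (mod 5); new modulus lcm = 80.
    Write x = 3 + 16·t and substitute into x ≡ 3 (mod 5): 16·t ≡ 3 − 3 = 0 (mod 5).
    Reduce coefficients mod 5: 1·t ≡ 0 (mod 5).
    So t ≡ 0 (mod 5).
    Then x = 3 + 16·0 = 3, valid modulo lcm(16, 5) = 80: x ≡ 3 (mod 80).
  Combine with x ≡ 9 (mod 13); new modulus lcm = 1040.
    Write x = 3 + 80·t and substitute into x ≡ 9 (mod 13): 80·t ≡ 9 − 3 = 6 (mod 13).
    Reduce coefficients mod 13: 2·t ≡ 6 (mod 13).
    The inverse of 2 mod 13 is 7 (since 2·7 = 14 = 1·13 + 1), so t ≡ 7·6 = 42 ≡ 3 (mod 13).
    Then x = 3 + 80·3 = 243, valid modulo lcm(80, 13) = 1040: x ≡ 243 (mod 1040).
  Combine with x ≡ 2 (mod 7); new modulus lcm = 7280.
    Write x = 243 + 1040·t and substitute into x ≡ 2 (mod 7): 1040·t ≡ 2 − 243 = -241 (mod 7).
    Reduce coefficients mod 7: 4·t ≡ 4 (mod 7).
    The inverse of 4 mod 7 is 2 (since 4·2 = 8 = 1·7 + 1), so t ≡ 2·4 = 8 ≡ 1 (mod 7).
    Then x = 243 + 1040·1 = 1283, valid modulo lcm(1040, 7) = 7280: x ≡ 1283 (mod 7280).
  Combine with x ≡ 1 (mod 11); new modulus lcm = 80080.
    Write x = 1283 + 7280·t and substitute into x ≡ 1 (mod 11): 7280·t ≡ 1 − 1283 = -1282 (mod 11).
    Reduce coefficients mod 11: 9·t ≡ 5 (mod 11).
    The inverse of 9 mod 11 is 5 (since 9·5 = 45 = 4·11 + 1), so t ≡ 5·5 = 25 ≡ 3 (mod 11).
    Then x = 1283 + 7280·3 = 23123, valid modulo lcm(7280, 11) = 80080: x ≡ 23123 (mod 80080).
Verify against each original: 23123 mod 16 = 3, 23123 mod 5 = 3, 23123 mod 13 = 9, 23123 mod 7 = 2, 23123 mod 11 = 1.

x ≡ 23123 (mod 80080).


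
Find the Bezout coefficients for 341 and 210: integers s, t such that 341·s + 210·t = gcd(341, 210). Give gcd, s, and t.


Euclidean algorithm on (341, 210) — divide until remainder is 0:
  341 = 1 · 210 + 131
  210 = 1 · 131 + 79
  131 = 1 · 79 + 52
  79 = 1 · 52 + 27
  52 = 1 · 27 + 25
  27 = 1 · 25 + 2
  25 = 12 · 2 + 1
  2 = 2 · 1 + 0
gcd(341, 210) = 1.
Track Bezout coefficients alongside the remainders: start with r₀ = 341 = a·1 + b·0 (s = 1, t = 0) and r₁ = 210 = a·0 + b·1 (s = 0, t = 1); each new remainder r_{k+1} = r_{k-1} − q_k·r_k inherits s_{k+1} = s_{k-1} − q_k·s_k, t_{k+1} = t_{k-1} − q_k·t_k, so r_k = a·s_k + b·t_k at every step:
  q = 1: r = 131, s = 1 − 1·0 = 1, t = 0 − 1·1 = -1  (check: 341·1 + 210·(-1) = 131)
  q = 1: r = 79, s = 0 − 1·1 = -1, t = 1 − 1·(-1) = 2  (check: 341·(-1) + 210·2 = 79)
  q = 1: r = 52, s = 1 − 1·(-1) = 2, t = -1 − 1·2 = -3  (check: 341·2 + 210·(-3) = 52)
  q = 1: r = 27, s = -1 − 1·2 = -3, t = 2 − 1·(-3) = 5  (check: 341·(-3) + 210·5 = 27)
  q = 1: r = 25, s = 2 − 1·(-3) = 5, t = -3 − 1·5 = -8  (check: 341·5 + 210·(-8) = 25)
  q = 1: r = 2, s = -3 − 1·5 = -8, t = 5 − 1·(-8) = 13  (check: 341·(-8) + 210·13 = 2)
  q = 12: r = 1, s = 5 − 12·(-8) = 101, t = -8 − 12·13 = -164  (check: 341·101 + 210·(-164) = 1)
The row with r = 1 (the gcd) gives the Bezout coefficients s = 101, t = -164.
Result: 341 · (101) + 210 · (-164) = 1.

gcd(341, 210) = 1; s = 101, t = -164 (check: 341·101 + 210·(-164) = 1).


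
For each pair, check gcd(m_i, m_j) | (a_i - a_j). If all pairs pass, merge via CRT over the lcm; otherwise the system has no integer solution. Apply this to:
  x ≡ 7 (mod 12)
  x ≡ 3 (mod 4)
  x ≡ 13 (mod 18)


Moduli 12, 4, 18 are not pairwise coprime, so CRT works modulo lcm(m_i) when all pairwise compatibility conditions hold.
Pairwise compatibility: gcd(m_i, m_j) must divide a_i - a_j for every pair.
Merge one congruence at a time:
  Start: x ≡ 7 (mod 12).
  Combine with x ≡ 3 (mod 4): gcd(12, 4) = 4; 3 - 7 = -4, which IS divisible by 4, so compatible.
    Write x = 7 + 12·t and substitute into x ≡ 3 (mod 4): 12·t ≡ 3 − 7 = -4 (mod 4).
    Divide the congruence (and modulus) by g = 4: 3·t ≡ -1 (mod 1).
    Modulo 1 every t works; take t = 0.
    Then x = 7 + 12·0 = 7, valid modulo lcm(12, 4) = 12: x ≡ 7 (mod 12).
  Combine with x ≡ 13 (mod 18): gcd(12, 18) = 6; 13 - 7 = 6, which IS divisible by 6, so compatible.
    Write x = 7 + 12·t and substitute into x ≡ 13 (mod 18): 12·t ≡ 13 − 7 = 6 (mod 18).
    Divide the congruence (and modulus) by g = 6: 2·t ≡ 1 (mod 3).
    The inverse of 2 mod 3 is 2 (since 2·2 = 4 = 1·3 + 1), so t ≡ 2·1 = 2 ≡ 2 (mod 3).
    Then x = 7 + 12·2 = 31, valid modulo lcm(12, 18) = 36: x ≡ 31 (mod 36).
Verify: 31 mod 12 = 7, 31 mod 4 = 3, 31 mod 18 = 13.

x ≡ 31 (mod 36).


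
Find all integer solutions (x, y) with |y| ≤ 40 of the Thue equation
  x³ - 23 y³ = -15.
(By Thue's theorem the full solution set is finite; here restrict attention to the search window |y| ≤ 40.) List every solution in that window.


The equation is x³ - 23y³ = -15. For fixed y, x³ = 23·y³ − 15, so a solution requires the RHS to be a perfect cube.
Strategy: iterate y from -40 to 40, compute RHS = 23·y³ − 15, and check whether it is a (positive or negative) perfect cube.
Check small values of y:
  y = 0: RHS = -15 is not a perfect cube.
  y = 1: RHS = 8 = (2)³ ⇒ x = 2 works.
  y = -1: RHS = -38 is not a perfect cube.
  y = 2: RHS = 169 is not a perfect cube.
  y = -2: RHS = -199 is not a perfect cube.
  y = 3: RHS = 606 is not a perfect cube.
  y = -3: RHS = -636 is not a perfect cube.
Continuing the search up to |y| = 40 finds no further solutions beyond those listed.
Collected solutions: (2, 1).

Solutions (with |y| ≤ 40): (2, 1).


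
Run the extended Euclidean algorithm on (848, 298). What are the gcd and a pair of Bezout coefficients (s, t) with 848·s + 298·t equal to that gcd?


Euclidean algorithm on (848, 298) — divide until remainder is 0:
  848 = 2 · 298 + 252
  298 = 1 · 252 + 46
  252 = 5 · 46 + 22
  46 = 2 · 22 + 2
  22 = 11 · 2 + 0
gcd(848, 298) = 2.
Track Bezout coefficients alongside the remainders: start with r₀ = 848 = a·1 + b·0 (s = 1, t = 0) and r₁ = 298 = a·0 + b·1 (s = 0, t = 1); each new remainder r_{k+1} = r_{k-1} − q_k·r_k inherits s_{k+1} = s_{k-1} − q_k·s_k, t_{k+1} = t_{k-1} − q_k·t_k, so r_k = a·s_k + b·t_k at every step:
  q = 2: r = 252, s = 1 − 2·0 = 1, t = 0 − 2·1 = -2  (check: 848·1 + 298·(-2) = 252)
  q = 1: r = 46, s = 0 − 1·1 = -1, t = 1 − 1·(-2) = 3  (check: 848·(-1) + 298·3 = 46)
  q = 5: r = 22, s = 1 − 5·(-1) = 6, t = -2 − 5·3 = -17  (check: 848·6 + 298·(-17) = 22)
  q = 2: r = 2, s = -1 − 2·6 = -13, t = 3 − 2·(-17) = 37  (check: 848·(-13) + 298·37 = 2)
The row with r = 2 (the gcd) gives the Bezout coefficients s = -13, t = 37.
Result: 848 · (-13) + 298 · (37) = 2.

gcd(848, 298) = 2; s = -13, t = 37 (check: 848·(-13) + 298·37 = 2).


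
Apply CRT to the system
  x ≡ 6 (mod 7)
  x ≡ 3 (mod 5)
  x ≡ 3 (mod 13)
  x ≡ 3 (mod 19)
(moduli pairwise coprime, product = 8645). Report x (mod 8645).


Product of moduli M = 7 · 5 · 13 · 19 = 8645.
Merge one congruence at a time:
  Start: x ≡ 6 (mod 7).
  Combine with x ≡ 3 (mod 5); new modulus lcm = 35.
    Write x = 6 + 7·t and substitute into x ≡ 3 (mod 5): 7·t ≡ 3 − 6 = -3 (mod 5).
    Reduce coefficients mod 5: 2·t ≡ 2 (mod 5).
    The inverse of 2 mod 5 is 3 (since 2·3 = 6 = 1·5 + 1), so t ≡ 3·2 = 6 ≡ 1 (mod 5).
    Then x = 6 + 7·1 = 13, valid modulo lcm(7, 5) = 35: x ≡ 13 (mod 35).
  Combine with x ≡ 3 (mod 13); new modulus lcm = 455.
    Write x = 13 + 35·t and substitute into x ≡ 3 (mod 13): 35·t ≡ 3 − 13 = -10 (mod 13).
    Reduce coefficients mod 13: 9·t ≡ 3 (mod 13).
    The inverse of 9 mod 13 is 3 (since 9·3 = 27 = 2·13 + 1), so t ≡ 3·3 = 9 ≡ 9 (mod 13).
    Then x = 13 + 35·9 = 328, valid modulo lcm(35, 13) = 455: x ≡ 328 (mod 455).
  Combine with x ≡ 3 (mod 19); new modulus lcm = 8645.
    Write x = 328 + 455·t and substitute into x ≡ 3 (mod 19): 455·t ≡ 3 − 328 = -325 (mod 19).
    Reduce coefficients mod 19: 18·t ≡ 17 (mod 19).
    The inverse of 18 mod 19 is 18 (since 18·18 = 324 = 17·19 + 1), so t ≡ 18·17 = 306 ≡ 2 (mod 19).
    Then x = 328 + 455·2 = 1238, valid modulo lcm(455, 19) = 8645: x ≡ 1238 (mod 8645).
Verify against each original: 1238 mod 7 = 6, 1238 mod 5 = 3, 1238 mod 13 = 3, 1238 mod 19 = 3.

x ≡ 1238 (mod 8645).


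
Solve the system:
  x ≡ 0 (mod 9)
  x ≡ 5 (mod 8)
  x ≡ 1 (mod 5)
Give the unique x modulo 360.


Moduli 9, 8, 5 are pairwise coprime; by CRT there is a unique solution modulo M = 9 · 8 · 5 = 360.
Solve pairwise, accumulating the modulus:
  Start with x ≡ 0 (mod 9).
  Combine with x ≡ 5 (mod 8): since gcd(9, 8) = 1, we get a unique residue mod 72.
    Write x = 0 + 9·t and substitute into x ≡ 5 (mod 8): 9·t ≡ 5 − 0 = 5 (mod 8).
    Reduce coefficients mod 8: 1·t ≡ 5 (mod 8).
    So t ≡ 5 (mod 8).
    Then x = 0 + 9·5 = 45, valid modulo lcm(9, 8) = 72: x ≡ 45 (mod 72).
  Combine with x ≡ 1 (mod 5): since gcd(72, 5) = 1, we get a unique residue mod 360.
    Write x = 45 + 72·t and substitute into x ≡ 1 (mod 5): 72·t ≡ 1 − 45 = -44 (mod 5).
    Reduce coefficients mod 5: 2·t ≡ 1 (mod 5).
    The inverse of 2 mod 5 is 3 (since 2·3 = 6 = 1·5 + 1), so t ≡ 3·1 = 3 ≡ 3 (mod 5).
    Then x = 45 + 72·3 = 261, valid modulo lcm(72, 5) = 360: x ≡ 261 (mod 360).
Verify: 261 mod 9 = 0 ✓, 261 mod 8 = 5 ✓, 261 mod 5 = 1 ✓.

x ≡ 261 (mod 360).


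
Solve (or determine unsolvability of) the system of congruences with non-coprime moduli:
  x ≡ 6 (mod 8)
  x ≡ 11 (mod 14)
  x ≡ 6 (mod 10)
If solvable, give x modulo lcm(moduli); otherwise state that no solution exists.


Moduli 8, 14, 10 are not pairwise coprime, so CRT works modulo lcm(m_i) when all pairwise compatibility conditions hold.
Pairwise compatibility: gcd(m_i, m_j) must divide a_i - a_j for every pair.
Merge one congruence at a time:
  Start: x ≡ 6 (mod 8).
  Combine with x ≡ 11 (mod 14): gcd(8, 14) = 2, and 11 - 6 = 5 is NOT divisible by 2.
    ⇒ system is inconsistent (no integer solution).

No solution (the system is inconsistent).
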